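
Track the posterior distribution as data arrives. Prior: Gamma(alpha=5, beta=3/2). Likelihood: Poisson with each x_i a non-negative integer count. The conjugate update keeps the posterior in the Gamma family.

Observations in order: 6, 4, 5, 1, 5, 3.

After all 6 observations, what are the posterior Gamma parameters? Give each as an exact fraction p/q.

obs 1: x=6 → posterior Gamma(11, 5/2)
obs 2: x=4 → posterior Gamma(15, 7/2)
obs 3: x=5 → posterior Gamma(20, 9/2)
obs 4: x=1 → posterior Gamma(21, 11/2)
obs 5: x=5 → posterior Gamma(26, 13/2)
obs 6: x=3 → posterior Gamma(29, 15/2)

alpha=29, beta=15/2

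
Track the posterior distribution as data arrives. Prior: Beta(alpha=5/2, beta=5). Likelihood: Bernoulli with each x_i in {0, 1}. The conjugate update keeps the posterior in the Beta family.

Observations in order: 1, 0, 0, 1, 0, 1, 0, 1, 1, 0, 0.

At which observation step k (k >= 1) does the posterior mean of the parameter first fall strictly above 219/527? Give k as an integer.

obs 1: x=1 → posterior Beta(7/2, 5)
obs 2: x=0 → posterior Beta(7/2, 6)
obs 3: x=0 → posterior Beta(7/2, 7)
obs 4: x=1 → posterior Beta(9/2, 7)
obs 5: x=0 → posterior Beta(9/2, 8)
obs 6: x=1 → posterior Beta(11/2, 8)
obs 7: x=0 → posterior Beta(11/2, 9)
obs 8: x=1 → posterior Beta(13/2, 9)
obs 9: x=1 → posterior Beta(15/2, 9)
obs 10: x=0 → posterior Beta(15/2, 10)
obs 11: x=0 → posterior Beta(15/2, 11)

k = 8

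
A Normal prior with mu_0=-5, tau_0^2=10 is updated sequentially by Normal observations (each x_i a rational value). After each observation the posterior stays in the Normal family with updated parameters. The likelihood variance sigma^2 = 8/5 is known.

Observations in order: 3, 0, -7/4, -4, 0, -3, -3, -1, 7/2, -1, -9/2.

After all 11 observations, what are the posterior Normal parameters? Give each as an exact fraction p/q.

obs 1: x=3 → posterior Normal(55/29, 40/29)
obs 2: x=0 → posterior Normal(55/54, 20/27)
obs 3: x=-7/4 → posterior Normal(45/316, 40/79)
obs 4: x=-4 → posterior Normal(-355/416, 5/13)
obs 5: x=0 → posterior Normal(-355/516, 40/129)
obs 6: x=-3 → posterior Normal(-655/616, 20/77)
obs 7: x=-3 → posterior Normal(-955/716, 40/179)
obs 8: x=-1 → posterior Normal(-1055/816, 10/51)
obs 9: x=7/2 → posterior Normal(-705/916, 40/229)
obs 10: x=-1 → posterior Normal(-805/1016, 20/127)
obs 11: x=-9/2 → posterior Normal(-1255/1116, 40/279)

mu_0=-1255/1116, tau_0^2=40/279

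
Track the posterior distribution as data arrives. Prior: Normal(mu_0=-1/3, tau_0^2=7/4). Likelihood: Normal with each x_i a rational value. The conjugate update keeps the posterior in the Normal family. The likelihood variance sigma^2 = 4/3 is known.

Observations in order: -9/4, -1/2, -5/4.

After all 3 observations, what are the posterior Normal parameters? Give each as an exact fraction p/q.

mu_0=-268/237, tau_0^2=28/79

obs 1: x=-9/4 → posterior Normal(-631/444, 28/37)
obs 2: x=-1/2 → posterior Normal(-757/696, 14/29)
obs 3: x=-5/4 → posterior Normal(-268/237, 28/79)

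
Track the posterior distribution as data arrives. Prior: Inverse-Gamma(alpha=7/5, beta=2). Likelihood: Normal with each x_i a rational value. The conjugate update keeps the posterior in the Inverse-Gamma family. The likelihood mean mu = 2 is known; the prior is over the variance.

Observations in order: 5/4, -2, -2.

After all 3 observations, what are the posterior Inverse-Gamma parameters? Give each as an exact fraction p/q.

alpha=29/10, beta=585/32

obs 1: x=5/4 → posterior Inverse-Gamma(19/10, 73/32)
obs 2: x=-2 → posterior Inverse-Gamma(12/5, 329/32)
obs 3: x=-2 → posterior Inverse-Gamma(29/10, 585/32)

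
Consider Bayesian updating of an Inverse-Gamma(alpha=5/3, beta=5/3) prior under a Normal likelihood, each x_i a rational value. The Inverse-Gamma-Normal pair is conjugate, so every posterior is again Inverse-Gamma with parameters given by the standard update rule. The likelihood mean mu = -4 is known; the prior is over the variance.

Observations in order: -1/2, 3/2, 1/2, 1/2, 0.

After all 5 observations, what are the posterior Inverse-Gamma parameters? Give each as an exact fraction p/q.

alpha=25/6, beta=307/6

obs 1: x=-1/2 → posterior Inverse-Gamma(13/6, 187/24)
obs 2: x=3/2 → posterior Inverse-Gamma(8/3, 275/12)
obs 3: x=1/2 → posterior Inverse-Gamma(19/6, 793/24)
obs 4: x=1/2 → posterior Inverse-Gamma(11/3, 259/6)
obs 5: x=0 → posterior Inverse-Gamma(25/6, 307/6)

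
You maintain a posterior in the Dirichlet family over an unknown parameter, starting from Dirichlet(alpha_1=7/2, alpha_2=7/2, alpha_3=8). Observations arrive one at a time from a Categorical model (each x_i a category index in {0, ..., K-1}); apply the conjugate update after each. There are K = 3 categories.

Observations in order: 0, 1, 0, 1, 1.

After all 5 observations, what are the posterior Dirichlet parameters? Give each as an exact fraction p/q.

obs 1: x=0 → posterior Dirichlet(9/2, 7/2, 8)
obs 2: x=1 → posterior Dirichlet(9/2, 9/2, 8)
obs 3: x=0 → posterior Dirichlet(11/2, 9/2, 8)
obs 4: x=1 → posterior Dirichlet(11/2, 11/2, 8)
obs 5: x=1 → posterior Dirichlet(11/2, 13/2, 8)

alpha_1=11/2, alpha_2=13/2, alpha_3=8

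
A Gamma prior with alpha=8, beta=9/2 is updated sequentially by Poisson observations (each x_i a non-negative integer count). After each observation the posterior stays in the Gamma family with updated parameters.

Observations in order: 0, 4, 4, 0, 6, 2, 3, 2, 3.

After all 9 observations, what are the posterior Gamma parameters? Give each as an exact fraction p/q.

alpha=32, beta=27/2

obs 1: x=0 → posterior Gamma(8, 11/2)
obs 2: x=4 → posterior Gamma(12, 13/2)
obs 3: x=4 → posterior Gamma(16, 15/2)
obs 4: x=0 → posterior Gamma(16, 17/2)
obs 5: x=6 → posterior Gamma(22, 19/2)
obs 6: x=2 → posterior Gamma(24, 21/2)
obs 7: x=3 → posterior Gamma(27, 23/2)
obs 8: x=2 → posterior Gamma(29, 25/2)
obs 9: x=3 → posterior Gamma(32, 27/2)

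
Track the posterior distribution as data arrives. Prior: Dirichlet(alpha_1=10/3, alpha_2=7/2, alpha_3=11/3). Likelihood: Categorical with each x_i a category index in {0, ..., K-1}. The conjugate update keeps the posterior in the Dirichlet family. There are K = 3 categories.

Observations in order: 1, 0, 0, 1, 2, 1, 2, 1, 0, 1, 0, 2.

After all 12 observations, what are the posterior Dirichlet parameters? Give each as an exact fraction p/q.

alpha_1=22/3, alpha_2=17/2, alpha_3=20/3

obs 1: x=1 → posterior Dirichlet(10/3, 9/2, 11/3)
obs 2: x=0 → posterior Dirichlet(13/3, 9/2, 11/3)
obs 3: x=0 → posterior Dirichlet(16/3, 9/2, 11/3)
obs 4: x=1 → posterior Dirichlet(16/3, 11/2, 11/3)
obs 5: x=2 → posterior Dirichlet(16/3, 11/2, 14/3)
obs 6: x=1 → posterior Dirichlet(16/3, 13/2, 14/3)
obs 7: x=2 → posterior Dirichlet(16/3, 13/2, 17/3)
obs 8: x=1 → posterior Dirichlet(16/3, 15/2, 17/3)
obs 9: x=0 → posterior Dirichlet(19/3, 15/2, 17/3)
obs 10: x=1 → posterior Dirichlet(19/3, 17/2, 17/3)
obs 11: x=0 → posterior Dirichlet(22/3, 17/2, 17/3)
obs 12: x=2 → posterior Dirichlet(22/3, 17/2, 20/3)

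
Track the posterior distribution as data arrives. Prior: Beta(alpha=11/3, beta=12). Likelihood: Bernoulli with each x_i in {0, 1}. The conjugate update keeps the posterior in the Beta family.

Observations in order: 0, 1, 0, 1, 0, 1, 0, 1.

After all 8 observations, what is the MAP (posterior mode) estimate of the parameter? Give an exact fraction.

4/13

obs 1: x=0 → posterior Beta(11/3, 13)
obs 2: x=1 → posterior Beta(14/3, 13)
obs 3: x=0 → posterior Beta(14/3, 14)
obs 4: x=1 → posterior Beta(17/3, 14)
obs 5: x=0 → posterior Beta(17/3, 15)
obs 6: x=1 → posterior Beta(20/3, 15)
obs 7: x=0 → posterior Beta(20/3, 16)
obs 8: x=1 → posterior Beta(23/3, 16)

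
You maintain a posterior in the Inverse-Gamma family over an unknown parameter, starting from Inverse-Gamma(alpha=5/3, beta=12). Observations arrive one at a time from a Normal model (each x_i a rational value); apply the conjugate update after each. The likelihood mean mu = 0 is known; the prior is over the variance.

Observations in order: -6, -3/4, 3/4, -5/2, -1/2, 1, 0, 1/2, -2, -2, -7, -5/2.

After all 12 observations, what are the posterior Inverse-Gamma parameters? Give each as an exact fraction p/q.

obs 1: x=-6 → posterior Inverse-Gamma(13/6, 30)
obs 2: x=-3/4 → posterior Inverse-Gamma(8/3, 969/32)
obs 3: x=3/4 → posterior Inverse-Gamma(19/6, 489/16)
obs 4: x=-5/2 → posterior Inverse-Gamma(11/3, 539/16)
obs 5: x=-1/2 → posterior Inverse-Gamma(25/6, 541/16)
obs 6: x=1 → posterior Inverse-Gamma(14/3, 549/16)
obs 7: x=0 → posterior Inverse-Gamma(31/6, 549/16)
obs 8: x=1/2 → posterior Inverse-Gamma(17/3, 551/16)
obs 9: x=-2 → posterior Inverse-Gamma(37/6, 583/16)
obs 10: x=-2 → posterior Inverse-Gamma(20/3, 615/16)
obs 11: x=-7 → posterior Inverse-Gamma(43/6, 1007/16)
obs 12: x=-5/2 → posterior Inverse-Gamma(23/3, 1057/16)

alpha=23/3, beta=1057/16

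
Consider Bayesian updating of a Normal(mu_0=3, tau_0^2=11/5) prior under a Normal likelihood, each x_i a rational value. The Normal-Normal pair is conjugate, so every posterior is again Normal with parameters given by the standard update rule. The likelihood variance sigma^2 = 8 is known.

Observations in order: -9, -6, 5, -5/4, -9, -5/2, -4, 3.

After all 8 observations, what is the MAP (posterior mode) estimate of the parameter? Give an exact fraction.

obs 1: x=-9 → posterior Normal(7/17, 88/51)
obs 2: x=-6 → posterior Normal(-45/62, 44/31)
obs 3: x=5 → posterior Normal(10/73, 88/73)
obs 4: x=-5/4 → posterior Normal(-5/112, 22/21)
obs 5: x=-9 → posterior Normal(-411/380, 88/95)
obs 6: x=-5/2 → posterior Normal(-521/424, 44/53)
obs 7: x=-4 → posterior Normal(-697/468, 88/117)
obs 8: x=3 → posterior Normal(-565/512, 11/16)

-565/512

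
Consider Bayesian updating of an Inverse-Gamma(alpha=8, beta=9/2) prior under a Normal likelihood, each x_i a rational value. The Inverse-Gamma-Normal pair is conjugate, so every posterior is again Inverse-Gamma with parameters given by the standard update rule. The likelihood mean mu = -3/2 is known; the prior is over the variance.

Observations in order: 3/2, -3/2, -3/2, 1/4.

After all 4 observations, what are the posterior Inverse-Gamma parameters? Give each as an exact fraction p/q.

alpha=10, beta=337/32

obs 1: x=3/2 → posterior Inverse-Gamma(17/2, 9)
obs 2: x=-3/2 → posterior Inverse-Gamma(9, 9)
obs 3: x=-3/2 → posterior Inverse-Gamma(19/2, 9)
obs 4: x=1/4 → posterior Inverse-Gamma(10, 337/32)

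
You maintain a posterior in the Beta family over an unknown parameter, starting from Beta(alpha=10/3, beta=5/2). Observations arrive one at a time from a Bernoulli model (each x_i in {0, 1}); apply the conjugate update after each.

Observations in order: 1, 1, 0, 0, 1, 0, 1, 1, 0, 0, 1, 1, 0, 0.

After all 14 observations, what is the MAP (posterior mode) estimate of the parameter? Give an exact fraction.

56/107

obs 1: x=1 → posterior Beta(13/3, 5/2)
obs 2: x=1 → posterior Beta(16/3, 5/2)
obs 3: x=0 → posterior Beta(16/3, 7/2)
obs 4: x=0 → posterior Beta(16/3, 9/2)
obs 5: x=1 → posterior Beta(19/3, 9/2)
obs 6: x=0 → posterior Beta(19/3, 11/2)
obs 7: x=1 → posterior Beta(22/3, 11/2)
obs 8: x=1 → posterior Beta(25/3, 11/2)
obs 9: x=0 → posterior Beta(25/3, 13/2)
obs 10: x=0 → posterior Beta(25/3, 15/2)
obs 11: x=1 → posterior Beta(28/3, 15/2)
obs 12: x=1 → posterior Beta(31/3, 15/2)
obs 13: x=0 → posterior Beta(31/3, 17/2)
obs 14: x=0 → posterior Beta(31/3, 19/2)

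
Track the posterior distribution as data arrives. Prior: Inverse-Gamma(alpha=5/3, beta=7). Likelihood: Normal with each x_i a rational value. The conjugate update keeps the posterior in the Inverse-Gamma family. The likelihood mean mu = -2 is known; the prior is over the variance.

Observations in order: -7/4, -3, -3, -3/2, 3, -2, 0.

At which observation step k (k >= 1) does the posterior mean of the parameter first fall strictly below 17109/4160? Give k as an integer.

k = 3

obs 1: x=-7/4 → posterior Inverse-Gamma(13/6, 225/32)
obs 2: x=-3 → posterior Inverse-Gamma(8/3, 241/32)
obs 3: x=-3 → posterior Inverse-Gamma(19/6, 257/32)
obs 4: x=-3/2 → posterior Inverse-Gamma(11/3, 261/32)
obs 5: x=3 → posterior Inverse-Gamma(25/6, 661/32)
obs 6: x=-2 → posterior Inverse-Gamma(14/3, 661/32)
obs 7: x=0 → posterior Inverse-Gamma(31/6, 725/32)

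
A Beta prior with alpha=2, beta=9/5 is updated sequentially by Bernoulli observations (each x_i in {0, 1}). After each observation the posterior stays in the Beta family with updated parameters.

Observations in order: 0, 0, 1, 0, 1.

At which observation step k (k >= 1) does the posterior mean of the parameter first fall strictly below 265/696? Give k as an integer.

k = 2

obs 1: x=0 → posterior Beta(2, 14/5)
obs 2: x=0 → posterior Beta(2, 19/5)
obs 3: x=1 → posterior Beta(3, 19/5)
obs 4: x=0 → posterior Beta(3, 24/5)
obs 5: x=1 → posterior Beta(4, 24/5)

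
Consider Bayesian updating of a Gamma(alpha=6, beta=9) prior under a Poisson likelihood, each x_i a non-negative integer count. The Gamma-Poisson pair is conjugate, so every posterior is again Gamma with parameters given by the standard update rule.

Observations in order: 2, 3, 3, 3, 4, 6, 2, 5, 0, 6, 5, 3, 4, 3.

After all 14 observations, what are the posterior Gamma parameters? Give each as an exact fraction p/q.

obs 1: x=2 → posterior Gamma(8, 10)
obs 2: x=3 → posterior Gamma(11, 11)
obs 3: x=3 → posterior Gamma(14, 12)
obs 4: x=3 → posterior Gamma(17, 13)
obs 5: x=4 → posterior Gamma(21, 14)
obs 6: x=6 → posterior Gamma(27, 15)
obs 7: x=2 → posterior Gamma(29, 16)
obs 8: x=5 → posterior Gamma(34, 17)
obs 9: x=0 → posterior Gamma(34, 18)
obs 10: x=6 → posterior Gamma(40, 19)
obs 11: x=5 → posterior Gamma(45, 20)
obs 12: x=3 → posterior Gamma(48, 21)
obs 13: x=4 → posterior Gamma(52, 22)
obs 14: x=3 → posterior Gamma(55, 23)

alpha=55, beta=23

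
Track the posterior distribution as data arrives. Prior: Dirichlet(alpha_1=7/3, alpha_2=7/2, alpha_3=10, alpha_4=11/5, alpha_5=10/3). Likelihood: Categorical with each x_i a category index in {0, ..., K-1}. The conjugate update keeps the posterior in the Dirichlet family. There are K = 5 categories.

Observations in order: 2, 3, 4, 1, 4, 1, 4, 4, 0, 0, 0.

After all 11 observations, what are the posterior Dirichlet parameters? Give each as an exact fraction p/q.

obs 1: x=2 → posterior Dirichlet(7/3, 7/2, 11, 11/5, 10/3)
obs 2: x=3 → posterior Dirichlet(7/3, 7/2, 11, 16/5, 10/3)
obs 3: x=4 → posterior Dirichlet(7/3, 7/2, 11, 16/5, 13/3)
obs 4: x=1 → posterior Dirichlet(7/3, 9/2, 11, 16/5, 13/3)
obs 5: x=4 → posterior Dirichlet(7/3, 9/2, 11, 16/5, 16/3)
obs 6: x=1 → posterior Dirichlet(7/3, 11/2, 11, 16/5, 16/3)
obs 7: x=4 → posterior Dirichlet(7/3, 11/2, 11, 16/5, 19/3)
obs 8: x=4 → posterior Dirichlet(7/3, 11/2, 11, 16/5, 22/3)
obs 9: x=0 → posterior Dirichlet(10/3, 11/2, 11, 16/5, 22/3)
obs 10: x=0 → posterior Dirichlet(13/3, 11/2, 11, 16/5, 22/3)
obs 11: x=0 → posterior Dirichlet(16/3, 11/2, 11, 16/5, 22/3)

alpha_1=16/3, alpha_2=11/2, alpha_3=11, alpha_4=16/5, alpha_5=22/3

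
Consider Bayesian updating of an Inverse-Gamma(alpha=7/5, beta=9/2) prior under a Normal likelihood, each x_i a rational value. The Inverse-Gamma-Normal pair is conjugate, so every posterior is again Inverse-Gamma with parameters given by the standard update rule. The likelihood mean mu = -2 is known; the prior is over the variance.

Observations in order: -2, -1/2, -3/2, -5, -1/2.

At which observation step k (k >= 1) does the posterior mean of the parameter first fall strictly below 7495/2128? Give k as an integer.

k = 3

obs 1: x=-2 → posterior Inverse-Gamma(19/10, 9/2)
obs 2: x=-1/2 → posterior Inverse-Gamma(12/5, 45/8)
obs 3: x=-3/2 → posterior Inverse-Gamma(29/10, 23/4)
obs 4: x=-5 → posterior Inverse-Gamma(17/5, 41/4)
obs 5: x=-1/2 → posterior Inverse-Gamma(39/10, 91/8)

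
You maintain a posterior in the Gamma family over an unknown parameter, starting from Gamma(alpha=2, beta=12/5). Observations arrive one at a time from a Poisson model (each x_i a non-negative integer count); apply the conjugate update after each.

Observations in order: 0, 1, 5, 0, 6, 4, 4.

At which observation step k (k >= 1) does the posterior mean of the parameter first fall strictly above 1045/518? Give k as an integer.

obs 1: x=0 → posterior Gamma(2, 17/5)
obs 2: x=1 → posterior Gamma(3, 22/5)
obs 3: x=5 → posterior Gamma(8, 27/5)
obs 4: x=0 → posterior Gamma(8, 32/5)
obs 5: x=6 → posterior Gamma(14, 37/5)
obs 6: x=4 → posterior Gamma(18, 42/5)
obs 7: x=4 → posterior Gamma(22, 47/5)

k = 6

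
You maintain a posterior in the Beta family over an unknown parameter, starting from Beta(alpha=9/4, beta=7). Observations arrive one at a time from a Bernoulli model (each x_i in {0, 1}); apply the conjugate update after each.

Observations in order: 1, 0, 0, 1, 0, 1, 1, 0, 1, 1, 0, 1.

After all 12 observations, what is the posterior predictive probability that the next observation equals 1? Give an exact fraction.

obs 1: x=1 → posterior Beta(13/4, 7)
obs 2: x=0 → posterior Beta(13/4, 8)
obs 3: x=0 → posterior Beta(13/4, 9)
obs 4: x=1 → posterior Beta(17/4, 9)
obs 5: x=0 → posterior Beta(17/4, 10)
obs 6: x=1 → posterior Beta(21/4, 10)
obs 7: x=1 → posterior Beta(25/4, 10)
obs 8: x=0 → posterior Beta(25/4, 11)
obs 9: x=1 → posterior Beta(29/4, 11)
obs 10: x=1 → posterior Beta(33/4, 11)
obs 11: x=0 → posterior Beta(33/4, 12)
obs 12: x=1 → posterior Beta(37/4, 12)

37/85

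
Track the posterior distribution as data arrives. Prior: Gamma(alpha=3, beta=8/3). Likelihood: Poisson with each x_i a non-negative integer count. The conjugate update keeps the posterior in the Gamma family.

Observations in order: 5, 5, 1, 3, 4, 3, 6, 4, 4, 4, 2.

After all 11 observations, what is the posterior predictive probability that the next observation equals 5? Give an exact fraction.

obs 1: x=5 → posterior Gamma(8, 11/3)
obs 2: x=5 → posterior Gamma(13, 14/3)
obs 3: x=1 → posterior Gamma(14, 17/3)
obs 4: x=3 → posterior Gamma(17, 20/3)
obs 5: x=4 → posterior Gamma(21, 23/3)
obs 6: x=3 → posterior Gamma(24, 26/3)
obs 7: x=6 → posterior Gamma(30, 29/3)
obs 8: x=4 → posterior Gamma(34, 32/3)
obs 9: x=4 → posterior Gamma(38, 35/3)
obs 10: x=4 → posterior Gamma(42, 38/3)
obs 11: x=2 → posterior Gamma(44, 41/3)

216852369851824590680221619950127543111745817342247232756025459758871902434067/1921624291248057074906845140729136482275402175135885766396472275326625701167104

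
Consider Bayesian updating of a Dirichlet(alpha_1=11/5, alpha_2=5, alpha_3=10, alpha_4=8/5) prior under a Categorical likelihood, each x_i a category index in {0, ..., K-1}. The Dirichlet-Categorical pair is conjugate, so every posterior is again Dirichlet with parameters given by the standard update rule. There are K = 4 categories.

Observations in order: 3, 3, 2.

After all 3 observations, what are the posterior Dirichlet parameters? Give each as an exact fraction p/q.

alpha_1=11/5, alpha_2=5, alpha_3=11, alpha_4=18/5

obs 1: x=3 → posterior Dirichlet(11/5, 5, 10, 13/5)
obs 2: x=3 → posterior Dirichlet(11/5, 5, 10, 18/5)
obs 3: x=2 → posterior Dirichlet(11/5, 5, 11, 18/5)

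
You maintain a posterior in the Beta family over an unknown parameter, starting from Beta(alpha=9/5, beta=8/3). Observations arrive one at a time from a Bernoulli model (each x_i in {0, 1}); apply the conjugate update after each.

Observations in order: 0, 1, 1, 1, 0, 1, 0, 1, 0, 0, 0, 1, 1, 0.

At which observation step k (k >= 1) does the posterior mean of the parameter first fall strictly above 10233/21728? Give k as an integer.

obs 1: x=0 → posterior Beta(9/5, 11/3)
obs 2: x=1 → posterior Beta(14/5, 11/3)
obs 3: x=1 → posterior Beta(19/5, 11/3)
obs 4: x=1 → posterior Beta(24/5, 11/3)
obs 5: x=0 → posterior Beta(24/5, 14/3)
obs 6: x=1 → posterior Beta(29/5, 14/3)
obs 7: x=0 → posterior Beta(29/5, 17/3)
obs 8: x=1 → posterior Beta(34/5, 17/3)
obs 9: x=0 → posterior Beta(34/5, 20/3)
obs 10: x=0 → posterior Beta(34/5, 23/3)
obs 11: x=0 → posterior Beta(34/5, 26/3)
obs 12: x=1 → posterior Beta(39/5, 26/3)
obs 13: x=1 → posterior Beta(44/5, 26/3)
obs 14: x=0 → posterior Beta(44/5, 29/3)

k = 3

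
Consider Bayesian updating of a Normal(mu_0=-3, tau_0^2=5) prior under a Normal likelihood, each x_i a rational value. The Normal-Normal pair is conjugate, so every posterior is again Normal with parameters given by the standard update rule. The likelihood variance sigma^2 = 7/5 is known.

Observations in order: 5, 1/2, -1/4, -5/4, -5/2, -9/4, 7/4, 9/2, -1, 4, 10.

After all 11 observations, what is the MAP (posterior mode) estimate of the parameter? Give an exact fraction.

obs 1: x=5 → posterior Normal(13/4, 35/32)
obs 2: x=1/2 → posterior Normal(233/114, 35/57)
obs 3: x=-1/4 → posterior Normal(441/328, 35/82)
obs 4: x=-5/4 → posterior Normal(79/107, 35/107)
obs 5: x=-5/2 → posterior Normal(1/8, 35/132)
obs 6: x=-9/4 → posterior Normal(-159/628, 35/157)
obs 7: x=7/4 → posterior Normal(2/91, 5/26)
obs 8: x=9/2 → posterior Normal(233/414, 35/207)
obs 9: x=-1 → posterior Normal(183/464, 35/232)
obs 10: x=4 → posterior Normal(383/514, 35/257)
obs 11: x=10 → posterior Normal(883/564, 35/282)

883/564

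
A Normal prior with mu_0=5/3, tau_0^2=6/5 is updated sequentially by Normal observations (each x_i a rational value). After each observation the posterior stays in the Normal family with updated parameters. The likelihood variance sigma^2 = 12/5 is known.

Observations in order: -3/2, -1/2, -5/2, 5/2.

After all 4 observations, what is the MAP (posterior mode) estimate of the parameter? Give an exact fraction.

2/9

obs 1: x=-3/2 → posterior Normal(11/18, 4/5)
obs 2: x=-1/2 → posterior Normal(1/3, 3/5)
obs 3: x=-5/2 → posterior Normal(-7/30, 12/25)
obs 4: x=5/2 → posterior Normal(2/9, 2/5)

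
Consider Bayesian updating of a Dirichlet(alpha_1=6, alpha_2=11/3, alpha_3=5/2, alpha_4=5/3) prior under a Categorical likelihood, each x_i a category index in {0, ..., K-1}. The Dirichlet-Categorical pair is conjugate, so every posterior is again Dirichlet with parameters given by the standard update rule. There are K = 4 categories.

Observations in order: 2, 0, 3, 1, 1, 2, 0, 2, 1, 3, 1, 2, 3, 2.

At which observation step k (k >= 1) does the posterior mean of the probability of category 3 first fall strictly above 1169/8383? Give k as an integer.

obs 1: x=2 → posterior Dirichlet(6, 11/3, 7/2, 5/3)
obs 2: x=0 → posterior Dirichlet(7, 11/3, 7/2, 5/3)
obs 3: x=3 → posterior Dirichlet(7, 11/3, 7/2, 8/3)
obs 4: x=1 → posterior Dirichlet(7, 14/3, 7/2, 8/3)
obs 5: x=1 → posterior Dirichlet(7, 17/3, 7/2, 8/3)
obs 6: x=2 → posterior Dirichlet(7, 17/3, 9/2, 8/3)
obs 7: x=0 → posterior Dirichlet(8, 17/3, 9/2, 8/3)
obs 8: x=2 → posterior Dirichlet(8, 17/3, 11/2, 8/3)
obs 9: x=1 → posterior Dirichlet(8, 20/3, 11/2, 8/3)
obs 10: x=3 → posterior Dirichlet(8, 20/3, 11/2, 11/3)
obs 11: x=1 → posterior Dirichlet(8, 23/3, 11/2, 11/3)
obs 12: x=2 → posterior Dirichlet(8, 23/3, 13/2, 11/3)
obs 13: x=3 → posterior Dirichlet(8, 23/3, 13/2, 14/3)
obs 14: x=2 → posterior Dirichlet(8, 23/3, 15/2, 14/3)

k = 3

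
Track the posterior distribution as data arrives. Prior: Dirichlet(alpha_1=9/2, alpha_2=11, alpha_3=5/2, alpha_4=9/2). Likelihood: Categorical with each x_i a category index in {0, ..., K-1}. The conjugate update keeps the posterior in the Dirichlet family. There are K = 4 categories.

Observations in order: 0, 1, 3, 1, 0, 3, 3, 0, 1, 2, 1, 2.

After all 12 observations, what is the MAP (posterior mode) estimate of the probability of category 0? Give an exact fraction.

13/61

obs 1: x=0 → posterior Dirichlet(11/2, 11, 5/2, 9/2)
obs 2: x=1 → posterior Dirichlet(11/2, 12, 5/2, 9/2)
obs 3: x=3 → posterior Dirichlet(11/2, 12, 5/2, 11/2)
obs 4: x=1 → posterior Dirichlet(11/2, 13, 5/2, 11/2)
obs 5: x=0 → posterior Dirichlet(13/2, 13, 5/2, 11/2)
obs 6: x=3 → posterior Dirichlet(13/2, 13, 5/2, 13/2)
obs 7: x=3 → posterior Dirichlet(13/2, 13, 5/2, 15/2)
obs 8: x=0 → posterior Dirichlet(15/2, 13, 5/2, 15/2)
obs 9: x=1 → posterior Dirichlet(15/2, 14, 5/2, 15/2)
obs 10: x=2 → posterior Dirichlet(15/2, 14, 7/2, 15/2)
obs 11: x=1 → posterior Dirichlet(15/2, 15, 7/2, 15/2)
obs 12: x=2 → posterior Dirichlet(15/2, 15, 9/2, 15/2)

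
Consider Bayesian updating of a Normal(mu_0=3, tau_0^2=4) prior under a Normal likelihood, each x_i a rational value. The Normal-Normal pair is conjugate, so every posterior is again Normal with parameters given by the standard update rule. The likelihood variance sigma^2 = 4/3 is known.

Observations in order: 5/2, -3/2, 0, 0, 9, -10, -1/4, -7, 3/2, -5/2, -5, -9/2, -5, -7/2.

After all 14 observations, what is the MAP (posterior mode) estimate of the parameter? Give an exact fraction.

-303/172

obs 1: x=5/2 → posterior Normal(21/8, 1)
obs 2: x=-3/2 → posterior Normal(6/7, 4/7)
obs 3: x=0 → posterior Normal(3/5, 2/5)
obs 4: x=0 → posterior Normal(6/13, 4/13)
obs 5: x=9 → posterior Normal(33/16, 1/4)
obs 6: x=-10 → posterior Normal(3/19, 4/19)
obs 7: x=-1/4 → posterior Normal(9/88, 2/11)
obs 8: x=-7 → posterior Normal(-3/4, 4/25)
obs 9: x=3/2 → posterior Normal(-57/112, 1/7)
obs 10: x=-5/2 → posterior Normal(-87/124, 4/31)
obs 11: x=-5 → posterior Normal(-147/136, 2/17)
obs 12: x=-9/2 → posterior Normal(-201/148, 4/37)
obs 13: x=-5 → posterior Normal(-261/160, 1/10)
obs 14: x=-7/2 → posterior Normal(-303/172, 4/43)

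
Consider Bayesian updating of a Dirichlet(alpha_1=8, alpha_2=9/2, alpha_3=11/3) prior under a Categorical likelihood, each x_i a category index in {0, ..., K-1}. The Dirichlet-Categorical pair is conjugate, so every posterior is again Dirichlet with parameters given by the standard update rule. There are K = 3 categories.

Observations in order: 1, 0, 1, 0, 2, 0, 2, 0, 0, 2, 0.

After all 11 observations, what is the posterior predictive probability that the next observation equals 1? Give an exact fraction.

39/163

obs 1: x=1 → posterior Dirichlet(8, 11/2, 11/3)
obs 2: x=0 → posterior Dirichlet(9, 11/2, 11/3)
obs 3: x=1 → posterior Dirichlet(9, 13/2, 11/3)
obs 4: x=0 → posterior Dirichlet(10, 13/2, 11/3)
obs 5: x=2 → posterior Dirichlet(10, 13/2, 14/3)
obs 6: x=0 → posterior Dirichlet(11, 13/2, 14/3)
obs 7: x=2 → posterior Dirichlet(11, 13/2, 17/3)
obs 8: x=0 → posterior Dirichlet(12, 13/2, 17/3)
obs 9: x=0 → posterior Dirichlet(13, 13/2, 17/3)
obs 10: x=2 → posterior Dirichlet(13, 13/2, 20/3)
obs 11: x=0 → posterior Dirichlet(14, 13/2, 20/3)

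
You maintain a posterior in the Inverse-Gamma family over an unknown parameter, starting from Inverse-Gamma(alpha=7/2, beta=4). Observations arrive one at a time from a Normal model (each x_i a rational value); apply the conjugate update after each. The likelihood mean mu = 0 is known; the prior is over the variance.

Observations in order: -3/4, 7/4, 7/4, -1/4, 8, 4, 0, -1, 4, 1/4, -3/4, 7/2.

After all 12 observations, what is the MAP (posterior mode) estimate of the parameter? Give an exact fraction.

997/168

obs 1: x=-3/4 → posterior Inverse-Gamma(4, 137/32)
obs 2: x=7/4 → posterior Inverse-Gamma(9/2, 93/16)
obs 3: x=7/4 → posterior Inverse-Gamma(5, 235/32)
obs 4: x=-1/4 → posterior Inverse-Gamma(11/2, 59/8)
obs 5: x=8 → posterior Inverse-Gamma(6, 315/8)
obs 6: x=4 → posterior Inverse-Gamma(13/2, 379/8)
obs 7: x=0 → posterior Inverse-Gamma(7, 379/8)
obs 8: x=-1 → posterior Inverse-Gamma(15/2, 383/8)
obs 9: x=4 → posterior Inverse-Gamma(8, 447/8)
obs 10: x=1/4 → posterior Inverse-Gamma(17/2, 1789/32)
obs 11: x=-3/4 → posterior Inverse-Gamma(9, 899/16)
obs 12: x=7/2 → posterior Inverse-Gamma(19/2, 997/16)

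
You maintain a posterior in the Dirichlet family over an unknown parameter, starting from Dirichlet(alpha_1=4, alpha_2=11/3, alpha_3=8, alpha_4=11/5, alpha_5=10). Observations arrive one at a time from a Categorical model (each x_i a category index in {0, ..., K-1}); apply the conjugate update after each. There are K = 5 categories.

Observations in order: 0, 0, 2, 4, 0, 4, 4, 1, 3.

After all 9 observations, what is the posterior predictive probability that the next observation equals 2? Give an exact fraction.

135/553

obs 1: x=0 → posterior Dirichlet(5, 11/3, 8, 11/5, 10)
obs 2: x=0 → posterior Dirichlet(6, 11/3, 8, 11/5, 10)
obs 3: x=2 → posterior Dirichlet(6, 11/3, 9, 11/5, 10)
obs 4: x=4 → posterior Dirichlet(6, 11/3, 9, 11/5, 11)
obs 5: x=0 → posterior Dirichlet(7, 11/3, 9, 11/5, 11)
obs 6: x=4 → posterior Dirichlet(7, 11/3, 9, 11/5, 12)
obs 7: x=4 → posterior Dirichlet(7, 11/3, 9, 11/5, 13)
obs 8: x=1 → posterior Dirichlet(7, 14/3, 9, 11/5, 13)
obs 9: x=3 → posterior Dirichlet(7, 14/3, 9, 16/5, 13)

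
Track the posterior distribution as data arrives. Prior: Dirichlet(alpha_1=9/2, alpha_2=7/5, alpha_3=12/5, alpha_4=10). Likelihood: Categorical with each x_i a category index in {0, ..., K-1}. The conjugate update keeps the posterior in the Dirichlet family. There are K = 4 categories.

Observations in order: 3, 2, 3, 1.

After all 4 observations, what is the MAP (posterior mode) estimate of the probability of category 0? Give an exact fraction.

35/183

obs 1: x=3 → posterior Dirichlet(9/2, 7/5, 12/5, 11)
obs 2: x=2 → posterior Dirichlet(9/2, 7/5, 17/5, 11)
obs 3: x=3 → posterior Dirichlet(9/2, 7/5, 17/5, 12)
obs 4: x=1 → posterior Dirichlet(9/2, 12/5, 17/5, 12)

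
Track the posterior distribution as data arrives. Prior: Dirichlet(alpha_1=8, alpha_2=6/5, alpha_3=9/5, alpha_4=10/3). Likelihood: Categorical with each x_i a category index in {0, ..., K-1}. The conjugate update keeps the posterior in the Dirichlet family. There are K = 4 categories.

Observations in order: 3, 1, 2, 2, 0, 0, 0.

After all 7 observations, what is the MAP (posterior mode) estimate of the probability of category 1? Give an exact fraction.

9/130

obs 1: x=3 → posterior Dirichlet(8, 6/5, 9/5, 13/3)
obs 2: x=1 → posterior Dirichlet(8, 11/5, 9/5, 13/3)
obs 3: x=2 → posterior Dirichlet(8, 11/5, 14/5, 13/3)
obs 4: x=2 → posterior Dirichlet(8, 11/5, 19/5, 13/3)
obs 5: x=0 → posterior Dirichlet(9, 11/5, 19/5, 13/3)
obs 6: x=0 → posterior Dirichlet(10, 11/5, 19/5, 13/3)
obs 7: x=0 → posterior Dirichlet(11, 11/5, 19/5, 13/3)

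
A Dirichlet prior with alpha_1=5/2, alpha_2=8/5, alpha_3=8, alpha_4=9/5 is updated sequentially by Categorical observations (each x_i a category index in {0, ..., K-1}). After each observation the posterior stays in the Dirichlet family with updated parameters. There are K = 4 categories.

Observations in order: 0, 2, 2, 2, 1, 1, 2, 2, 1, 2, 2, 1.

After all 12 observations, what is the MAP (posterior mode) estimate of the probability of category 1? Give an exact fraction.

obs 1: x=0 → posterior Dirichlet(7/2, 8/5, 8, 9/5)
obs 2: x=2 → posterior Dirichlet(7/2, 8/5, 9, 9/5)
obs 3: x=2 → posterior Dirichlet(7/2, 8/5, 10, 9/5)
obs 4: x=2 → posterior Dirichlet(7/2, 8/5, 11, 9/5)
obs 5: x=1 → posterior Dirichlet(7/2, 13/5, 11, 9/5)
obs 6: x=1 → posterior Dirichlet(7/2, 18/5, 11, 9/5)
obs 7: x=2 → posterior Dirichlet(7/2, 18/5, 12, 9/5)
obs 8: x=2 → posterior Dirichlet(7/2, 18/5, 13, 9/5)
obs 9: x=1 → posterior Dirichlet(7/2, 23/5, 13, 9/5)
obs 10: x=2 → posterior Dirichlet(7/2, 23/5, 14, 9/5)
obs 11: x=2 → posterior Dirichlet(7/2, 23/5, 15, 9/5)
obs 12: x=1 → posterior Dirichlet(7/2, 28/5, 15, 9/5)

46/219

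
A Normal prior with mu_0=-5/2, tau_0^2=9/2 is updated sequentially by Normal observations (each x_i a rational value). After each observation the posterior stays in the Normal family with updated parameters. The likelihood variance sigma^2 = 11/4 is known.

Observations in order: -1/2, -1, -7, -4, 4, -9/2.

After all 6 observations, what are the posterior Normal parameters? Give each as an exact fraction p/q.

mu_0=-523/238, tau_0^2=99/238

obs 1: x=-1/2 → posterior Normal(-73/58, 99/58)
obs 2: x=-1 → posterior Normal(-109/94, 99/94)
obs 3: x=-7 → posterior Normal(-361/130, 99/130)
obs 4: x=-4 → posterior Normal(-505/166, 99/166)
obs 5: x=4 → posterior Normal(-361/202, 99/202)
obs 6: x=-9/2 → posterior Normal(-523/238, 99/238)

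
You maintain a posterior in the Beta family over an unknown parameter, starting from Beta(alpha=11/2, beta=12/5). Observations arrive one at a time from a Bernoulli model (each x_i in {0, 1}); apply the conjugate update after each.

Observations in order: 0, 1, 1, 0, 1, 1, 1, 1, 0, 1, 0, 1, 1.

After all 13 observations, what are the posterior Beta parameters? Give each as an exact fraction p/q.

alpha=29/2, beta=32/5

obs 1: x=0 → posterior Beta(11/2, 17/5)
obs 2: x=1 → posterior Beta(13/2, 17/5)
obs 3: x=1 → posterior Beta(15/2, 17/5)
obs 4: x=0 → posterior Beta(15/2, 22/5)
obs 5: x=1 → posterior Beta(17/2, 22/5)
obs 6: x=1 → posterior Beta(19/2, 22/5)
obs 7: x=1 → posterior Beta(21/2, 22/5)
obs 8: x=1 → posterior Beta(23/2, 22/5)
obs 9: x=0 → posterior Beta(23/2, 27/5)
obs 10: x=1 → posterior Beta(25/2, 27/5)
obs 11: x=0 → posterior Beta(25/2, 32/5)
obs 12: x=1 → posterior Beta(27/2, 32/5)
obs 13: x=1 → posterior Beta(29/2, 32/5)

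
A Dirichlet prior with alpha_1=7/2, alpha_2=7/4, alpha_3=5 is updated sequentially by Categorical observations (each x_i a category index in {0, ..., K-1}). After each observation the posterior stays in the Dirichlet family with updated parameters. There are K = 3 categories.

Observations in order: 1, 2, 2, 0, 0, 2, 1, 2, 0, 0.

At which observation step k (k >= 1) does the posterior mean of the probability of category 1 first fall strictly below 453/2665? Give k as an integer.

k = 6

obs 1: x=1 → posterior Dirichlet(7/2, 11/4, 5)
obs 2: x=2 → posterior Dirichlet(7/2, 11/4, 6)
obs 3: x=2 → posterior Dirichlet(7/2, 11/4, 7)
obs 4: x=0 → posterior Dirichlet(9/2, 11/4, 7)
obs 5: x=0 → posterior Dirichlet(11/2, 11/4, 7)
obs 6: x=2 → posterior Dirichlet(11/2, 11/4, 8)
obs 7: x=1 → posterior Dirichlet(11/2, 15/4, 8)
obs 8: x=2 → posterior Dirichlet(11/2, 15/4, 9)
obs 9: x=0 → posterior Dirichlet(13/2, 15/4, 9)
obs 10: x=0 → posterior Dirichlet(15/2, 15/4, 9)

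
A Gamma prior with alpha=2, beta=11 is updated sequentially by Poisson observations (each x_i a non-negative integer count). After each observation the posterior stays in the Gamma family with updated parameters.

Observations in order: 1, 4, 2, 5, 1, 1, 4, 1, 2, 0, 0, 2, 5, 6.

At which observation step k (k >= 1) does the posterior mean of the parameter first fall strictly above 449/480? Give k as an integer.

obs 1: x=1 → posterior Gamma(3, 12)
obs 2: x=4 → posterior Gamma(7, 13)
obs 3: x=2 → posterior Gamma(9, 14)
obs 4: x=5 → posterior Gamma(14, 15)
obs 5: x=1 → posterior Gamma(15, 16)
obs 6: x=1 → posterior Gamma(16, 17)
obs 7: x=4 → posterior Gamma(20, 18)
obs 8: x=1 → posterior Gamma(21, 19)
obs 9: x=2 → posterior Gamma(23, 20)
obs 10: x=0 → posterior Gamma(23, 21)
obs 11: x=0 → posterior Gamma(23, 22)
obs 12: x=2 → posterior Gamma(25, 23)
obs 13: x=5 → posterior Gamma(30, 24)
obs 14: x=6 → posterior Gamma(36, 25)

k = 5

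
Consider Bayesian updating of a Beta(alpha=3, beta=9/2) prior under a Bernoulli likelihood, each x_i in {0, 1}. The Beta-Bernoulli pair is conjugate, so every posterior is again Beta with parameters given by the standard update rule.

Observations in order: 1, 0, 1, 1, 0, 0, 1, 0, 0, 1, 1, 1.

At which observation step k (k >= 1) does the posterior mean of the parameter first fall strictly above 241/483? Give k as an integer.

obs 1: x=1 → posterior Beta(4, 9/2)
obs 2: x=0 → posterior Beta(4, 11/2)
obs 3: x=1 → posterior Beta(5, 11/2)
obs 4: x=1 → posterior Beta(6, 11/2)
obs 5: x=0 → posterior Beta(6, 13/2)
obs 6: x=0 → posterior Beta(6, 15/2)
obs 7: x=1 → posterior Beta(7, 15/2)
obs 8: x=0 → posterior Beta(7, 17/2)
obs 9: x=0 → posterior Beta(7, 19/2)
obs 10: x=1 → posterior Beta(8, 19/2)
obs 11: x=1 → posterior Beta(9, 19/2)
obs 12: x=1 → posterior Beta(10, 19/2)

k = 4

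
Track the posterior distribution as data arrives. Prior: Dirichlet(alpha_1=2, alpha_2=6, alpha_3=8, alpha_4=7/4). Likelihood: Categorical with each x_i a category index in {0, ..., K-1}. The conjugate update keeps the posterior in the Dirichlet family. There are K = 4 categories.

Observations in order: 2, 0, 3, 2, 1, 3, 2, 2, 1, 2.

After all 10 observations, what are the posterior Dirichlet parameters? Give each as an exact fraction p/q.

alpha_1=3, alpha_2=8, alpha_3=13, alpha_4=15/4

obs 1: x=2 → posterior Dirichlet(2, 6, 9, 7/4)
obs 2: x=0 → posterior Dirichlet(3, 6, 9, 7/4)
obs 3: x=3 → posterior Dirichlet(3, 6, 9, 11/4)
obs 4: x=2 → posterior Dirichlet(3, 6, 10, 11/4)
obs 5: x=1 → posterior Dirichlet(3, 7, 10, 11/4)
obs 6: x=3 → posterior Dirichlet(3, 7, 10, 15/4)
obs 7: x=2 → posterior Dirichlet(3, 7, 11, 15/4)
obs 8: x=2 → posterior Dirichlet(3, 7, 12, 15/4)
obs 9: x=1 → posterior Dirichlet(3, 8, 12, 15/4)
obs 10: x=2 → posterior Dirichlet(3, 8, 13, 15/4)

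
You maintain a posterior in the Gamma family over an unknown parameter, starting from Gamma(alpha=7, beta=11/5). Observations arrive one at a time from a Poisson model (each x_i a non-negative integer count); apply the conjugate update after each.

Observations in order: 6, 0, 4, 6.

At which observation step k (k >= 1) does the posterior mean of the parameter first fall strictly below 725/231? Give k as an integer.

k = 2

obs 1: x=6 → posterior Gamma(13, 16/5)
obs 2: x=0 → posterior Gamma(13, 21/5)
obs 3: x=4 → posterior Gamma(17, 26/5)
obs 4: x=6 → posterior Gamma(23, 31/5)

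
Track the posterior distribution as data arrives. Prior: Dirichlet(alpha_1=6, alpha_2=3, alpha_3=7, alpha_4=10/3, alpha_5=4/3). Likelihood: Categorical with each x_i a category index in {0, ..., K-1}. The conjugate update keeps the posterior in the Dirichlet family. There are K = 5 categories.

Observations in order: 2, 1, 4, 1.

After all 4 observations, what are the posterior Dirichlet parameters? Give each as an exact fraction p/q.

alpha_1=6, alpha_2=5, alpha_3=8, alpha_4=10/3, alpha_5=7/3

obs 1: x=2 → posterior Dirichlet(6, 3, 8, 10/3, 4/3)
obs 2: x=1 → posterior Dirichlet(6, 4, 8, 10/3, 4/3)
obs 3: x=4 → posterior Dirichlet(6, 4, 8, 10/3, 7/3)
obs 4: x=1 → posterior Dirichlet(6, 5, 8, 10/3, 7/3)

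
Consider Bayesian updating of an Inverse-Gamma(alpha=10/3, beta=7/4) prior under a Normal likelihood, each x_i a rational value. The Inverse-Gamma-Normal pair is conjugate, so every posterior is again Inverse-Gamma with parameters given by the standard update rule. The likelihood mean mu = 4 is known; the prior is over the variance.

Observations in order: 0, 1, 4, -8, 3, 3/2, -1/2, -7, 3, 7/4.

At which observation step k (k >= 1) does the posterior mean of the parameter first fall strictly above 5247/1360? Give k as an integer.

k = 2

obs 1: x=0 → posterior Inverse-Gamma(23/6, 39/4)
obs 2: x=1 → posterior Inverse-Gamma(13/3, 57/4)
obs 3: x=4 → posterior Inverse-Gamma(29/6, 57/4)
obs 4: x=-8 → posterior Inverse-Gamma(16/3, 345/4)
obs 5: x=3 → posterior Inverse-Gamma(35/6, 347/4)
obs 6: x=3/2 → posterior Inverse-Gamma(19/3, 719/8)
obs 7: x=-1/2 → posterior Inverse-Gamma(41/6, 100)
obs 8: x=-7 → posterior Inverse-Gamma(22/3, 321/2)
obs 9: x=3 → posterior Inverse-Gamma(47/6, 161)
obs 10: x=7/4 → posterior Inverse-Gamma(25/3, 5233/32)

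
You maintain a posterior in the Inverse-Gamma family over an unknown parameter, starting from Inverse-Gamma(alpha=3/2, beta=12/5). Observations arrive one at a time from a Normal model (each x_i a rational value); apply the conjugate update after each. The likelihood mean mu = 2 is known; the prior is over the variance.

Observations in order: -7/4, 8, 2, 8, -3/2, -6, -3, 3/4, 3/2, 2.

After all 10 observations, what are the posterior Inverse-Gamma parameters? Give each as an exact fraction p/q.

obs 1: x=-7/4 → posterior Inverse-Gamma(2, 1509/160)
obs 2: x=8 → posterior Inverse-Gamma(5/2, 4389/160)
obs 3: x=2 → posterior Inverse-Gamma(3, 4389/160)
obs 4: x=8 → posterior Inverse-Gamma(7/2, 7269/160)
obs 5: x=-3/2 → posterior Inverse-Gamma(4, 8249/160)
obs 6: x=-6 → posterior Inverse-Gamma(9/2, 13369/160)
obs 7: x=-3 → posterior Inverse-Gamma(5, 15369/160)
obs 8: x=3/4 → posterior Inverse-Gamma(11/2, 7747/80)
obs 9: x=3/2 → posterior Inverse-Gamma(6, 7757/80)
obs 10: x=2 → posterior Inverse-Gamma(13/2, 7757/80)

alpha=13/2, beta=7757/80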